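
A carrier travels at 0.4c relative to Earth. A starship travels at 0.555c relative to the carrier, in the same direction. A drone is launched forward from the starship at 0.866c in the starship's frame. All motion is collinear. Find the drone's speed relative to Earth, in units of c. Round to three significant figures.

0.983c

Compose velocities in two stages. Stage 1 (into S'): u₁ = (0.866+0.555)/(1+0.866×0.555) = 0.95973.
Stage 2 (into S): u = (0.95973+0.4)/(1+0.95973×0.4) = 0.98254, so the speed is 0.983c.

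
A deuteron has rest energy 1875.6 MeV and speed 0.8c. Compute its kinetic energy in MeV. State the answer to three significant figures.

1250 MeV

With β = 0.8, γ = 1/√(1 − 0.8²) = 1/√0.36 = 1.66667.
Kinetic energy: K = (γ − 1)mc² = (1.66667 − 1) × 1875.6 MeV = 0.66667 × 1875.6 = 1250 MeV.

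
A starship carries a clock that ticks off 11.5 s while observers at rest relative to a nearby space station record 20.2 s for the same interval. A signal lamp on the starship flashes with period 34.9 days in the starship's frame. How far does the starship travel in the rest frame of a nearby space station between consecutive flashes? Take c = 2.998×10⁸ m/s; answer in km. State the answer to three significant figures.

γ = Δt/Δτ = 20.2/11.5 = 1.75652.
β = √(1 − 1/γ²) = 0.82212. Lab-frame period = γτ = 1.75652×34.9 days = 61.303 days. Distance = βc × γτ = 0.82212 × 2.998×10⁸ m/s × 5296579.2 s = 1.3055×10^15 m = 1.31×10^12 km.

1.31×10^12 km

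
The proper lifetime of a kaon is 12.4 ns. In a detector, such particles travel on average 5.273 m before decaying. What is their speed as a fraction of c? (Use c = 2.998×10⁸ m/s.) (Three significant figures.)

0.817c

Let x = d/(cτ) = 5.273 m / (2.998×10⁸ m/s × 1.240×10^-8 s) = 1.4184. Since d = βγcτ, x = βγ = β/√(1−β²).
Solving: β² = x²/(1+x²) = 2.01186/3.01186 = 0.667979, so β = 0.817.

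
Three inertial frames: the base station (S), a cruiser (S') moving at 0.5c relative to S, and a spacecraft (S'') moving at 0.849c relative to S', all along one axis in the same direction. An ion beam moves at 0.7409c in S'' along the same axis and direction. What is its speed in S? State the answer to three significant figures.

Apply u = (u'+v)/(1+u'v) twice. Ion beam in the cruiser frame: (0.7409+0.849)/(1+0.7409·0.849) = 1.5899/1.6290241 = 0.97598c.
That velocity, transformed to the rest frame of the base station: (0.97598+0.5)/(1+0.97598·0.5) = 1.47598/1.48799 = 0.99193c.

0.992c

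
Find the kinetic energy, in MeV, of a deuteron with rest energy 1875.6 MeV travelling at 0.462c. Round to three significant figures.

γ = 1/√(1 − β²) = 1/√(1 − 0.213444) = 1/√0.786556 = 1/0.88688 = 1.12755.
Kinetic energy: K = (γ − 1)mc² = (1.12755 − 1) × 1875.6 MeV = 0.12755 × 1875.6 = 239 MeV.

239 MeV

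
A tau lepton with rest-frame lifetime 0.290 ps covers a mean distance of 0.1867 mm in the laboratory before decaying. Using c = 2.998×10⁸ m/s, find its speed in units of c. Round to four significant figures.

Lab distance = (lab lifetime)·v = γτ·βc, so βγ = d/(cτ) = 1.867×10^-4/(2.998×10⁸ × 2.900×10^-13) = 2.1474.
With βγ = 2.1474: γ² = 1 + (βγ)² = 5.61133, and β = (βγ)/γ = 2.1474/2.36882 = 0.9065.

0.9065c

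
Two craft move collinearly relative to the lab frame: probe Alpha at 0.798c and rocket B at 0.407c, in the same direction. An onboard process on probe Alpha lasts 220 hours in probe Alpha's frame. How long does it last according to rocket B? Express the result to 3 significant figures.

270 hours

Transform probe Alpha's velocity into rocket B's frame: (0.798 − 0.407)/(1 − 0.798·0.407) = 0.391/0.675214, so the relative speed is 0.57908c.
γ for this relative speed: γ = 1/√(1 − 0.335334) = 1.2266.
Probe Alpha's interval is proper; time dilation gives Δt_B = γΔτ = 1.2266 × 220 hours = 270 hours.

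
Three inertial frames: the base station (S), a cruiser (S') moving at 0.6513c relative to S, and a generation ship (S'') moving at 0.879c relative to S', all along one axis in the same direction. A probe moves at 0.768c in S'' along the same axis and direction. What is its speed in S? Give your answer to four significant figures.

0.9964c

First combine the probe and generation ship (S''→S'): u₁ = (0.768 + 0.879)/(1 + 0.768×0.879) = 1.647/1.675072 = 0.98324.
Then combine with the cruiser (S'→S): u = (0.98324 + 0.6513)/(1 + 0.98324×0.6513) = 1.63454/1.640384212 = 0.99644.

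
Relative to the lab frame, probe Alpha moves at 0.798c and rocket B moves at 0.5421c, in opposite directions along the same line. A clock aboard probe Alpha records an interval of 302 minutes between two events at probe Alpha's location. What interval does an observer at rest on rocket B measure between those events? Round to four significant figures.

The velocity of probe Alpha relative to rocket B is (0.798 + 0.5421)c / (1 + 0.798×0.5421) = 0.93543c; relative speed 0.93543c.
At |u| = 0.93543c, γ = (1 − 0.875029)^(−1/2) = 2.8288.
Probe Alpha's interval is proper; time dilation gives Δt_B = γΔτ = 2.8288 × 302 minutes = 854.3 minutes.

854.3 minutes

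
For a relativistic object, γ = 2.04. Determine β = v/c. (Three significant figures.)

0.872

β = √(1 − 1/γ²) = √(1 − 1/4.1616) = √0.759708 = 0.872.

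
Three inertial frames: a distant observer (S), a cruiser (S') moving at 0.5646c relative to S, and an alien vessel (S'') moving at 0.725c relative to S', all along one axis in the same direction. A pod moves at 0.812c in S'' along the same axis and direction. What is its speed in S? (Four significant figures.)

Apply u = (u'+v)/(1+u'v) twice. Pod in the cruiser frame: (0.812+0.725)/(1+0.812·0.725) = 1.537/1.5887 = 0.96746c.
That velocity, transformed to the rest frame of a distant observer: (0.96746+0.5646)/(1+0.96746·0.5646) = 1.53206/1.546227916 = 0.99084c.

0.9908c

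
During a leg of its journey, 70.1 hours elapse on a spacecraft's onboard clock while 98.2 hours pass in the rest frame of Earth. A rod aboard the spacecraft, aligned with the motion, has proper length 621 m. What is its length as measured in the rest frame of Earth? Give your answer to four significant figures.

443.3 m

The time-dilation ratio gives γ = 98.2/70.1 = 1.40086.
L = L₀/γ = 621/1.40086 = 443.3 m.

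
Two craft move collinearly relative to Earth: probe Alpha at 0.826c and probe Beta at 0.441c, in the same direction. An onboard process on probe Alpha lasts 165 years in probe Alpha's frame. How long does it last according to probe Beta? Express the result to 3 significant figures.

Speed of probe Alpha in probe Beta's frame: u = (v_A − v_B)/(1 − v_A v_B/c²) = (0.826 − 0.441)/(1 − 0.826×0.441) = 0.385/0.635734 = 0.6056; |u| = 0.6056c.
γ for this relative speed: γ = 1/√(1 − 0.366751) = 1.2566.
Probe Alpha's interval is proper; time dilation gives Δt_B = γΔτ = 1.2566 × 165 years = 207 years.

207 years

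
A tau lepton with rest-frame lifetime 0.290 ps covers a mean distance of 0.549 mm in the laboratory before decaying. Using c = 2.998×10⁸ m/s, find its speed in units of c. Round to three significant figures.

0.988c

Let x = d/(cτ) = 5.490×10^-4 m / (2.998×10⁸ m/s × 2.900×10^-13 s) = 6.3146. Since d = βγcτ, x = βγ = β/√(1−β²).
Solving: β² = x²/(1+x²) = 39.8742/40.8742 = 0.975535, so β = 0.988.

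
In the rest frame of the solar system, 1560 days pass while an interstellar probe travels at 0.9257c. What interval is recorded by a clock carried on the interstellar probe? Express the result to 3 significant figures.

590 days

γ = 1/√(1 − β²) = 1/√(1 − 0.85692049) = 1/√0.14307951 = 1/0.378259 = 2.6437.
The moving clock records proper time: Δτ = Δt/γ = 1560/2.6437 = 590 days.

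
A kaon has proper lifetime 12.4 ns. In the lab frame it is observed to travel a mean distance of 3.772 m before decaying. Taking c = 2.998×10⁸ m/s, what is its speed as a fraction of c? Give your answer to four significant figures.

0.7122c

Let x = d/(cτ) = 3.772 m / (2.998×10⁸ m/s × 1.240×10^-8 s) = 1.0147. Since d = βγcτ, x = βγ = β/√(1−β²).
Solving: β² = x²/(1+x²) = 1.02962/2.02962 = 0.507297, so β = 0.7122.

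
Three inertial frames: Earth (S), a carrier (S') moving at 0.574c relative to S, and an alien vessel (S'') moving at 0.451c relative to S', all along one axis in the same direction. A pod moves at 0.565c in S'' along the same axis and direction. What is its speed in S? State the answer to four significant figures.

First combine the pod and alien vessel (S''→S'): u₁ = (0.565 + 0.451)/(1 + 0.565×0.451) = 1.016/1.254815 = 0.80968.
Then combine with the carrier (S'→S): u = (0.80968 + 0.574)/(1 + 0.80968×0.574) = 1.38368/1.46475632 = 0.94465.

0.9446c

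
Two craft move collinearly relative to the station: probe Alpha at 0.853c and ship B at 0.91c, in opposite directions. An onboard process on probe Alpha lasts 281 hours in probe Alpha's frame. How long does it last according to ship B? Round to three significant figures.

2310 hours

Transform probe Alpha's velocity into ship B's frame: (0.853 + 0.91)/(1 + 0.853·0.91) = 1.763/1.77623, so the relative speed is 0.99255c.
γ for this relative speed: γ = 1/√(1 − 0.985156) = 8.2078.
Probe Alpha's interval is proper; time dilation gives Δt_B = γΔτ = 8.2078 × 281 hours = 2310 hours.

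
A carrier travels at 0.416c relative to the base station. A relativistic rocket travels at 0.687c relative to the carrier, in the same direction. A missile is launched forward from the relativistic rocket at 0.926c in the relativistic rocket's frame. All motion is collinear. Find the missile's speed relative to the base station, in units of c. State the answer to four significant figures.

Compose velocities in two stages. Stage 1 (into S'): u₁ = (0.926+0.687)/(1+0.926×0.687) = 0.98584.
Stage 2 (into S): u = (0.98584+0.416)/(1+0.98584×0.416) = 0.99414, so the speed is 0.9941c.

0.9941c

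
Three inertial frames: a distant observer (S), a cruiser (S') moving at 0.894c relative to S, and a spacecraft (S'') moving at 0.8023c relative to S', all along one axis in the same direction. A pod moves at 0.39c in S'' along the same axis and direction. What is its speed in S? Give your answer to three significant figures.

0.995c

First combine the pod and spacecraft (S''→S'): u₁ = (0.39 + 0.8023)/(1 + 0.39×0.8023) = 1.1923/1.312897 = 0.90814.
Then combine with the cruiser (S'→S): u = (0.90814 + 0.894)/(1 + 0.90814×0.894) = 1.80214/1.81187716 = 0.99463.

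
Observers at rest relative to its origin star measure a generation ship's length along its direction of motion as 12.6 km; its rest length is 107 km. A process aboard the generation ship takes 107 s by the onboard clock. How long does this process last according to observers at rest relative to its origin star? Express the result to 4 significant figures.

908.7 s

Length contraction gives γ = L₀/L = 107/12.6 = 8.49206.
The same γ dilates the second interval: 8.49206 × 107 s = 908.7 s.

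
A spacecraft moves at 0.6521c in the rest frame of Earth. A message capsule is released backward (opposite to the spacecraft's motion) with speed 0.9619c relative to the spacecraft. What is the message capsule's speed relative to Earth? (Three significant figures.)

0.831c

In units of c, u = (u' + v)/(1 + u'v) with u' = −0.9619 and v = 0.6521.
Numerator: −0.9619 + 0.6521 = −0.3098. Denominator: 1 + (−0.9619)(0.6521) = 0.37274501.
u = −0.3098/0.37274501 = −0.83113, so the speed is 0.831c.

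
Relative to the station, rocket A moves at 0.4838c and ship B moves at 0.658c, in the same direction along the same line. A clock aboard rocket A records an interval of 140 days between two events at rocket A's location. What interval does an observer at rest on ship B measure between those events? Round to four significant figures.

144.8 days

Speed of rocket A in ship B's frame: u = (v_A − v_B)/(1 − v_A v_B/c²) = (0.4838 − 0.658)/(1 − 0.4838×0.658) = −0.1742/0.6816596 = −0.25555; |u| = 0.25555c.
At |u| = 0.25555c, γ = (1 − 0.0653058)^(−1/2) = 1.0343.
The clock on rocket A records proper time, so ship B measures Δt = γΔτ = 1.0343 × 140 = 144.8 days.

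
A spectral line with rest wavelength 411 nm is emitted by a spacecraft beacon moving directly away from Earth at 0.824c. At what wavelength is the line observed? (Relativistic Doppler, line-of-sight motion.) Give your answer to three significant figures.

1320 nm

Relativistic Doppler for wavelength: λ_obs = λ_src · √((1+β)/(1−β)).
With β = 0.824: factor = √(1.824/0.176) = 3.2193.
λ_obs = 411 × 3.2193 = 1320 nm.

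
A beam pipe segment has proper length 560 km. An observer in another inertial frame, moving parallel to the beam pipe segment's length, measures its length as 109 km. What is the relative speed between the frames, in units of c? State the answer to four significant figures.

0.9809c

Length contraction gives γ = L₀/L = 560/109 = 5.1376.
β = √(1 − 1/γ²) = √0.962114 = 0.9809.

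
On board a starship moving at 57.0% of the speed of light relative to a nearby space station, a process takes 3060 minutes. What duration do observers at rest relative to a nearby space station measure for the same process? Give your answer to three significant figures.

With β = 0.57, γ = 1/√(1 − 0.57²) = 1/√0.6751 = 1.2171.
Time dilation: Δt = γ·Δτ = 1.2171 × 3060 = 3720 minutes.

3720 minutes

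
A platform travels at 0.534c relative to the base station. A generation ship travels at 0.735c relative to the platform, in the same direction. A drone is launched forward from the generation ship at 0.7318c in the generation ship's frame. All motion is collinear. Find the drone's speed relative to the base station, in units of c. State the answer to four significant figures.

0.9857c

Apply u = (u'+v)/(1+u'v) twice. Drone in the platform frame: (0.7318+0.735)/(1+0.7318·0.735) = 1.4668/1.537873 = 0.95378c.
That velocity, transformed to the rest frame of the base station: (0.95378+0.534)/(1+0.95378·0.534) = 1.48778/1.50931852 = 0.98573c.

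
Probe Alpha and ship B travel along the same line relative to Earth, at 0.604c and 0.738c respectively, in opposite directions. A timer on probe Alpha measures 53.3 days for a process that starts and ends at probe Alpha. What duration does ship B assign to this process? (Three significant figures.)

Transform probe Alpha's velocity into ship B's frame: (0.604 + 0.738)/(1 + 0.604·0.738) = 1.342/1.445752, so the relative speed is 0.92824c.
At |u| = 0.92824c, γ = (1 − 0.861629)^(−1/2) = 2.6883.
Probe Alpha's interval is proper; time dilation gives Δt_B = γΔτ = 2.6883 × 53.3 days = 143 days.

143 days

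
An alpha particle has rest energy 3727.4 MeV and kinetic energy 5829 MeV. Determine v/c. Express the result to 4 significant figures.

0.9208

γ = 1 + K/(mc²) = 1 + 5829/3727.4 = 2.5638.
β = √(1 − 1/γ²) = √(1 − 0.152136) = √0.847864 = 0.9208.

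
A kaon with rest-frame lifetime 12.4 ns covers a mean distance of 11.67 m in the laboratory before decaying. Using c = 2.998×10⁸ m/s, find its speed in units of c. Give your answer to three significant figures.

Let x = d/(cτ) = 11.67 m / (2.998×10⁸ m/s × 1.240×10^-8 s) = 3.1392. Since d = βγcτ, x = βγ = β/√(1−β²).
Solving: β² = x²/(1+x²) = 9.85458/10.85458 = 0.907873, so β = 0.953.

0.953c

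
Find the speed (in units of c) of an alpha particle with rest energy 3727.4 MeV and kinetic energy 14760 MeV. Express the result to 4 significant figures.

K = (γ−1)mc², so γ = 1 + 14760/3727.4 = 4.9599.
Then v/c = √(1 − γ⁻²) = √(1 − 0.0406494) = √0.9593506 = 0.9795.

0.9795c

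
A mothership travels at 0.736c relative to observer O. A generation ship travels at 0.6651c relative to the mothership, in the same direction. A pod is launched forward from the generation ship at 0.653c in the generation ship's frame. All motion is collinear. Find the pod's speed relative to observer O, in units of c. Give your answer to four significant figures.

Apply u = (u'+v)/(1+u'v) twice. Pod in the mothership frame: (0.653+0.6651)/(1+0.653·0.6651) = 1.3181/1.4343103 = 0.91898c.
That velocity, transformed to the rest frame of observer O: (0.91898+0.736)/(1+0.91898·0.736) = 1.65498/1.67636928 = 0.98724c.

0.9872c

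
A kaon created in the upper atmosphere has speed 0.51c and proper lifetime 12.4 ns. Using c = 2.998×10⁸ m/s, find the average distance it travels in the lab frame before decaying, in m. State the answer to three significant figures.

With β = 0.51, γ = 1/√(1 − 0.51²) = 1/√0.7399 = 1.1626.
Lab-frame lifetime: Δt = γτ = 1.1626 × 12.4 ns = 14.416 ns.
Distance: d = vΔt = 0.51 × 2.998×10⁸ m/s × 1.4416×10^-8 s = 2.20 m.

2.20 m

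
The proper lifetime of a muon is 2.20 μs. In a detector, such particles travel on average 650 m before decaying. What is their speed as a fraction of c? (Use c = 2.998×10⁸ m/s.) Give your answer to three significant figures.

0.702c

Let x = d/(cτ) = 650.0 m / (2.998×10⁸ m/s × 2.200×10^-6 s) = 0.98551. Since d = βγcτ, x = βγ = β/√(1−β²).
Solving: β² = x²/(1+x²) = 0.97123/1.97123 = 0.492703, so β = 0.702.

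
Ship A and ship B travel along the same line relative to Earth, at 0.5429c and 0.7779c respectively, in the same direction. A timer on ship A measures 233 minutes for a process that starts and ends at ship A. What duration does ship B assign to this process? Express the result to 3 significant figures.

Speed of ship A in ship B's frame: u = (v_A − v_B)/(1 − v_A v_B/c²) = (0.5429 − 0.7779)/(1 − 0.5429×0.7779) = −0.235/0.57767809 = −0.4068; |u| = 0.4068c.
γ for this relative speed: γ = 1/√(1 − 0.165486) = 1.0947.
The clock on ship A records proper time, so ship B measures Δt = γΔτ = 1.0947 × 233 = 255 minutes.

255 minutes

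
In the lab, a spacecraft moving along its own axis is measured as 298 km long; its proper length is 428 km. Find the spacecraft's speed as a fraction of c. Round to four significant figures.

Length contraction gives γ = L₀/L = 428/298 = 1.4362.
β = √(1 − 1/γ²) = √0.515192 = 0.7178.

0.7178c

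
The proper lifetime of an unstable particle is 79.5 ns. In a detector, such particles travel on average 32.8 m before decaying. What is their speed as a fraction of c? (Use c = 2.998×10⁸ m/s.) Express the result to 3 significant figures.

0.809c

Lab distance = (lab lifetime)·v = γτ·βc, so βγ = d/(cτ) = 32.80/(2.998×10⁸ × 7.950×10^-8) = 1.3762.
With βγ = 1.3762: γ² = 1 + (βγ)² = 2.89393, and β = (βγ)/γ = 1.3762/1.70116 = 0.809.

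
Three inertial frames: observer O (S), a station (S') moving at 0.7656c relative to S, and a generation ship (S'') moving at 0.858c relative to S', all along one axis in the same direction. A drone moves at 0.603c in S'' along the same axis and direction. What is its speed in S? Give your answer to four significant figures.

First combine the drone and generation ship (S''→S'): u₁ = (0.603 + 0.858)/(1 + 0.603×0.858) = 1.461/1.517374 = 0.96285.
Then combine with the station (S'→S): u = (0.96285 + 0.7656)/(1 + 0.96285×0.7656) = 1.72845/1.73715796 = 0.99499.

0.9950c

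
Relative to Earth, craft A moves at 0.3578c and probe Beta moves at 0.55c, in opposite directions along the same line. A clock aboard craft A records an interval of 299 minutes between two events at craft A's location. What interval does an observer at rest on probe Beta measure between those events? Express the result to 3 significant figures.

Transform craft A's velocity into probe Beta's frame: (0.3578 + 0.55)/(1 + 0.3578·0.55) = 0.9078/1.19679, so the relative speed is 0.75853c.
γ for this relative speed: γ = 1/√(1 − 0.575368) = 1.5346.
The clock on craft A records proper time, so probe Beta measures Δt = γΔτ = 1.5346 × 299 = 459 minutes.

459 minutes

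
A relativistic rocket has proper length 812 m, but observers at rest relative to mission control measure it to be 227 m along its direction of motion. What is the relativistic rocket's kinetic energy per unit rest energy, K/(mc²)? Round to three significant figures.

2.58

Length contraction gives γ = L₀/L = 812/227 = 3.57709.
K/(mc²) = γ − 1 = 3.57709 − 1 = 2.58.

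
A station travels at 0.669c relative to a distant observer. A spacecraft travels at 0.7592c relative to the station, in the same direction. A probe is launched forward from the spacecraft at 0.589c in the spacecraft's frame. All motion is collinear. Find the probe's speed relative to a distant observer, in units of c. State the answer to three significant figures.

Apply u = (u'+v)/(1+u'v) twice. Probe in the station frame: (0.589+0.7592)/(1+0.589·0.7592) = 1.3482/1.4471688 = 0.93161c.
That velocity, transformed to the rest frame of a distant observer: (0.93161+0.669)/(1+0.93161·0.669) = 1.60061/1.62324709 = 0.98605c.

0.986c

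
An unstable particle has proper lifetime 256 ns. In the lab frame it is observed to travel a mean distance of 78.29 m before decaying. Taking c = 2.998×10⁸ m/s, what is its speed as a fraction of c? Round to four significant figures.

0.7141c

d = βγcτ ⇒ βγ = d/(cτ) = 78.29 m / (76.7488 m) = 1.0201.
β = (βγ)/√(1+(βγ)²) = 1.0201/√2.0406 = 0.7141.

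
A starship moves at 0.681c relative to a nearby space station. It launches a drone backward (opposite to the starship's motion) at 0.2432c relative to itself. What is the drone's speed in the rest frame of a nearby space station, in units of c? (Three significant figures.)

Relativistic velocity addition: u = (u' + v)/(1 + u'v/c²), with u' = −0.2432c and v = 0.681c.
Numerator: −0.2432 + 0.681 = 0.4378. Denominator: 1 + (−0.2432)(0.681) = 0.8343808.
u = 0.4378/0.8343808 = 0.5247, so the speed is 0.525c.

0.525c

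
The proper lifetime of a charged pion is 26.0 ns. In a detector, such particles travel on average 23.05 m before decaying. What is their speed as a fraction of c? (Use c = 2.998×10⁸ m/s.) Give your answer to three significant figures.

d = βγcτ ⇒ βγ = d/(cτ) = 23.05 m / (7.7948 m) = 2.9571.
β = (βγ)/√(1+(βγ)²) = 2.9571/√9.74444 = 0.947.

0.947c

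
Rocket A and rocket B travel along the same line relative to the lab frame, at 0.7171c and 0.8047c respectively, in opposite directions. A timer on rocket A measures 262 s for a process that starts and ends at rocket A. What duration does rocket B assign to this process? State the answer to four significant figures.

998.6 s

Speed of rocket A in rocket B's frame: u = (v_A + v_B)/(1 + v_A v_B/c²) = (0.7171 + 0.8047)/(1 + 0.7171×0.8047) = 1.5218/1.57705037 = 0.96497; |u| = 0.96497c.
γ for this relative speed: γ = 1/√(1 − 0.931167) = 3.8116.
The clock on rocket A records proper time, so rocket B measures Δt = γΔτ = 3.8116 × 262 = 998.6 s.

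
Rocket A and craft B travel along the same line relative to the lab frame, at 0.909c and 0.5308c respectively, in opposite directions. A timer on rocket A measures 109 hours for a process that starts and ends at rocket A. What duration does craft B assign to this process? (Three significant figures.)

457 hours

Transform rocket A's velocity into craft B's frame: (0.909 + 0.5308)/(1 + 0.909·0.5308) = 1.4398/1.4824972, so the relative speed is 0.9712c.
γ for this relative speed: γ = 1/√(1 − 0.943229) = 4.197.
Rocket A's interval is proper; time dilation gives Δt_B = γΔτ = 4.197 × 109 hours = 457 hours.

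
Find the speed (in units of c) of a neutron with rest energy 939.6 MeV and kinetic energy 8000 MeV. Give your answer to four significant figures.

0.9945c

γ = 1 + K/(mc²) = 1 + 8000/939.6 = 9.5143.
β = √(1 − 1/γ²) = √(1 − 0.011047) = √0.988953 = 0.9945.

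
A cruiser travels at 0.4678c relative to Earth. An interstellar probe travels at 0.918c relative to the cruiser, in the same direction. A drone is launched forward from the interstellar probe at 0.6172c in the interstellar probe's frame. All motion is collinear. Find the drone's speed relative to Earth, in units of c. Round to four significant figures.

Compose velocities in two stages. Stage 1 (into S'): u₁ = (0.6172+0.918)/(1+0.6172×0.918) = 0.97996.
Stage 2 (into S): u = (0.97996+0.4678)/(1+0.97996×0.4678) = 0.99269, so the speed is 0.9927c.

0.9927c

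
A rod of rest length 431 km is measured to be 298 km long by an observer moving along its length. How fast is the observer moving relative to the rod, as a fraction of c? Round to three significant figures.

0.722c

Length contraction gives γ = L₀/L = 431/298 = 1.4463.
β = √(1 − 1/γ²) = √0.521939 = 0.722.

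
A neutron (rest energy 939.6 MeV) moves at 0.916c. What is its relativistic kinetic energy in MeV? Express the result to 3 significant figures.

1400 MeV

β² = 0.839056, so γ = 1/√0.160944 = 2.4927.
Kinetic energy: K = (γ − 1)mc² = (2.4927 − 1) × 939.6 MeV = 1.4927 × 939.6 = 1400 MeV.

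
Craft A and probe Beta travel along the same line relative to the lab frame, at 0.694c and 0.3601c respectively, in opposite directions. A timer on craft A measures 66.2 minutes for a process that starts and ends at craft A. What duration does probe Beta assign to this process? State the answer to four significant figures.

The velocity of craft A relative to probe Beta is (0.694 + 0.3601)c / (1 + 0.694×0.3601) = 0.84334c; relative speed 0.84334c.
γ for this relative speed: γ = 1/√(1 − 0.711222) = 1.8609.
The clock on craft A records proper time, so probe Beta measures Δt = γΔτ = 1.8609 × 66.2 = 123.2 minutes.

123.2 minutes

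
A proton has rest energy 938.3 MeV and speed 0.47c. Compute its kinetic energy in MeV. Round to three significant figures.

125 MeV

Lorentz factor: γ = (1 − 0.2209)^(−1/2) = 1.13293.
Kinetic energy: K = (γ − 1)mc² = (1.13293 − 1) × 938.3 MeV = 0.13293 × 938.3 = 125 MeV.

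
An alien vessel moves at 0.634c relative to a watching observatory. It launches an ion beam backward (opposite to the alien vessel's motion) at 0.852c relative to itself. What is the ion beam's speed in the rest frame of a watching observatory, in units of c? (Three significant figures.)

0.474c

In units of c, u = (u' + v)/(1 + u'v) with u' = −0.852 and v = 0.634.
Numerator: −0.852 + 0.634 = −0.218. Denominator: 1 + (−0.852)(0.634) = 0.459832.
u = −0.218/0.459832 = −0.47409, so the speed is 0.474c.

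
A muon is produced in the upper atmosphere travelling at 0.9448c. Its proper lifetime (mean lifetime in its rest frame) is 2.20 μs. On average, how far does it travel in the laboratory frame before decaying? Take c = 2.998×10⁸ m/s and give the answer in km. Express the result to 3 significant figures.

Lorentz factor: γ = (1 − 0.89264704)^(−1/2) = 3.0521.
Lab-frame lifetime: Δt = γτ = 3.0521 × 2.20 μs = 6.7146 μs.
Distance: d = vΔt = 0.9448 × 2.998×10⁸ m/s × 6.7146×10^-6 s = 1900 m = 1.90 km.

1.90 km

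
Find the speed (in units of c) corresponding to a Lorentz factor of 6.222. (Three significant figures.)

β = √(1 − 1/γ²) = √(1 − 1/38.713284) = √0.974169 = 0.987.

0.987c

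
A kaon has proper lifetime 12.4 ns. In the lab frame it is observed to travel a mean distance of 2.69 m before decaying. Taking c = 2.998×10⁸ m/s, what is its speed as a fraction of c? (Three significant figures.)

Let x = d/(cτ) = 2.690 m / (2.998×10⁸ m/s × 1.240×10^-8 s) = 0.7236. Since d = βγcτ, x = βγ = β/√(1−β²).
Solving: β² = x²/(1+x²) = 0.523597/1.523597 = 0.343658, so β = 0.586.

0.586c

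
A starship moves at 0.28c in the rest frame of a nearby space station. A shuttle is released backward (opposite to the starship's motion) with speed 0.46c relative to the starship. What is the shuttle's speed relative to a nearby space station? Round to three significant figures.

0.207c

Relativistic velocity addition: u = (u' + v)/(1 + u'v/c²), with u' = −0.46c and v = 0.28c.
Numerator: −0.46 + 0.28 = −0.18. Denominator: 1 + (−0.46)(0.28) = 0.8712.
u = −0.18/0.8712 = −0.20661, so the speed is 0.207c.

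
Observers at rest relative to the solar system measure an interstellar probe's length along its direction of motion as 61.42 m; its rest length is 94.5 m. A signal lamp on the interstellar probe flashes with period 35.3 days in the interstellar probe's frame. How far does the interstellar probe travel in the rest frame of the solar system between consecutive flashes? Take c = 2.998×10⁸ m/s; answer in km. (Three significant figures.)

γ = L₀/L = 94.5/61.42 = 1.53859.
β = √(1 − 1/γ²) = 0.75998. Lab-frame period = γτ = 1.53859×35.3 days = 54.312 days. Distance = βc × γτ = 0.75998 × 2.998×10⁸ m/s × 4692556.8 s = 1.0692×10^15 m = 1.07×10^12 km.

1.07×10^12 km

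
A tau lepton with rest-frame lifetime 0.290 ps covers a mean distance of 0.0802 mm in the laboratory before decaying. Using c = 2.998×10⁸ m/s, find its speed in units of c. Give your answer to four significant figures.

Lab distance = (lab lifetime)·v = γτ·βc, so βγ = d/(cτ) = 8.020×10^-5/(2.998×10⁸ × 2.900×10^-13) = 0.92245.
With βγ = 0.92245: γ² = 1 + (βγ)² = 1.850914, and β = (βγ)/γ = 0.92245/1.36048 = 0.6780.

0.6780c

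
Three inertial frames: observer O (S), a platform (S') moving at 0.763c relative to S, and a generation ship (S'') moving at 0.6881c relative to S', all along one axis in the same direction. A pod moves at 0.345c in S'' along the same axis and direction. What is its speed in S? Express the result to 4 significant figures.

Apply u = (u'+v)/(1+u'v) twice. Pod in the platform frame: (0.345+0.6881)/(1+0.345·0.6881) = 1.0331/1.2373945 = 0.8349c.
That velocity, transformed to the rest frame of observer O: (0.8349+0.763)/(1+0.8349·0.763) = 1.5979/1.6370287 = 0.9761c.

0.9761c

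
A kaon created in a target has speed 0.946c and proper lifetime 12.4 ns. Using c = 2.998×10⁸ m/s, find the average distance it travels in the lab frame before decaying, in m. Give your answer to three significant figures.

With β = 0.946, γ = 1/√(1 − 0.946²) = 1/√0.105084 = 3.0848.
Lab-frame lifetime: Δt = γτ = 3.0848 × 12.4 ns = 38.252 ns.
Distance: d = vΔt = 0.946 × 2.998×10⁸ m/s × 3.8252×10^-8 s = 10.8 m.

10.8 m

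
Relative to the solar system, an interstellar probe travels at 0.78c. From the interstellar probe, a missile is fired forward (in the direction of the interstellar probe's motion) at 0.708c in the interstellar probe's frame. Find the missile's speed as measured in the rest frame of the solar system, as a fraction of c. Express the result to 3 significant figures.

Relativistic velocity addition: u = (u' + v)/(1 + u'v/c²), with u' = 0.708c and v = 0.78c.
Numerator: 0.708 + 0.78 = 1.488. Denominator: 1 + (0.708)(0.78) = 1.55224.
u = 1.488/1.55224 = 0.95861, so the speed is 0.959c.

0.959c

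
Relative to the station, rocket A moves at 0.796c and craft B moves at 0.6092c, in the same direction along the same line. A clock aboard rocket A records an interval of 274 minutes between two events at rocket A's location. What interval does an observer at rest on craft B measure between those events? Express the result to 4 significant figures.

Speed of rocket A in craft B's frame: u = (v_A − v_B)/(1 − v_A v_B/c²) = (0.796 − 0.6092)/(1 − 0.796×0.6092) = 0.1868/0.5150768 = 0.36266; |u| = 0.36266c.
At |u| = 0.36266c, γ = (1 − 0.131522)^(−1/2) = 1.0731.
The clock on rocket A records proper time, so craft B measures Δt = γΔτ = 1.0731 × 274 = 294.0 minutes.

294.0 minutes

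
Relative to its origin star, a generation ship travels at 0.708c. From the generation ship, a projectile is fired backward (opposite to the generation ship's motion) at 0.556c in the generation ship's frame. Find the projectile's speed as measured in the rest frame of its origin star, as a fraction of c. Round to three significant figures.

0.251c

Relativistic velocity addition: u = (u' + v)/(1 + u'v/c²), with u' = −0.556c and v = 0.708c.
Numerator: −0.556 + 0.708 = 0.152. Denominator: 1 + (−0.556)(0.708) = 0.606352.
u = 0.152/0.606352 = 0.25068, so the speed is 0.251c.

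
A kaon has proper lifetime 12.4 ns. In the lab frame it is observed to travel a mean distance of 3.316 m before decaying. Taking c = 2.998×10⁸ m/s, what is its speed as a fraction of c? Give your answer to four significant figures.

Lab distance = (lab lifetime)·v = γτ·βc, so βγ = d/(cτ) = 3.316/(2.998×10⁸ × 1.240×10^-8) = 0.89199.
With βγ = 0.89199: γ² = 1 + (βγ)² = 1.795646, and β = (βγ)/γ = 0.89199/1.34002 = 0.6657.

0.6657c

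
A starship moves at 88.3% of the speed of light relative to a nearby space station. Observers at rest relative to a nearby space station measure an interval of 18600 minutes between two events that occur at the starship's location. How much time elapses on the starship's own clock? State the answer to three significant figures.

8730 minutes

Lorentz factor: γ = (1 − 0.779689)^(−1/2) = 2.1305.
The starship's clock runs slow as seen from a nearby space station, so Δτ = Δt/γ = 18600/2.1305 = 8730 minutes.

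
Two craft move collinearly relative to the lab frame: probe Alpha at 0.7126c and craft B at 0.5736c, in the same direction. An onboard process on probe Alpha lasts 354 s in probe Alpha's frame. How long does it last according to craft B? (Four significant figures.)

364.2 s

Transform probe Alpha's velocity into craft B's frame: (0.7126 − 0.5736)/(1 − 0.7126·0.5736) = 0.139/0.59125264, so the relative speed is 0.23509c.
At |u| = 0.23509c, γ = (1 − 0.0552673)^(−1/2) = 1.0288.
The clock on probe Alpha records proper time, so craft B measures Δt = γΔτ = 1.0288 × 354 = 364.2 s.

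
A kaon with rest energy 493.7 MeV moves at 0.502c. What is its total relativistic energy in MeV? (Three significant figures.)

571 MeV

β² = 0.252004, so γ = 1/√0.747996 = 1.1562.
Total energy: E = γmc² = 1.1562 × 493.7 MeV = 571 MeV.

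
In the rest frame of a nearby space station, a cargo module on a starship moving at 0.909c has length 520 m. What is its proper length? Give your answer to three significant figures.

With β = 0.909, γ = 1/√(1 − 0.909²) = 1/√0.173719 = 2.3993.
Proper length: L₀ = γ·L = 2.3993 × 520 = 1250 m.

1250 m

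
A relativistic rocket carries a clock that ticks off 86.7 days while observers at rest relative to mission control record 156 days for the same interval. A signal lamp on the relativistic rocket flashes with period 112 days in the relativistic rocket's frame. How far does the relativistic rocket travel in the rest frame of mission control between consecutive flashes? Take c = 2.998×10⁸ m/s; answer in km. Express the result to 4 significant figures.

4.340×10^12 km

The time-dilation ratio gives γ = 156/86.7 = 1.79931.
β = √(1 − 1/γ²) = 0.83134. Lab-frame period = γτ = 1.79931×112 days = 201.52 days. Distance = βc × γτ = 0.83134 × 2.998×10⁸ m/s × 17411328 s = 4.3395×10^15 m = 4.340×10^12 km.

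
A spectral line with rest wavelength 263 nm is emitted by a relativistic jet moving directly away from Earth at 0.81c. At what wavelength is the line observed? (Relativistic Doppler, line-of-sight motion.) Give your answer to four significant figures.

Relativistic Doppler for wavelength: λ_obs = λ_src · √((1+β)/(1−β)).
With β = 0.81: factor = √(1.81/0.19) = 3.0865.
λ_obs = 263 × 3.0865 = 811.7 nm.

811.7 nm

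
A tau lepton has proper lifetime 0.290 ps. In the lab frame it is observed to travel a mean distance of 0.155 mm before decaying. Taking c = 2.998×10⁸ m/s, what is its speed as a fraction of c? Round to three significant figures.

0.872c

Let x = d/(cτ) = 1.550×10^-4 m / (2.998×10⁸ m/s × 2.900×10^-13 s) = 1.7828. Since d = βγcτ, x = βγ = β/√(1−β²).
Solving: β² = x²/(1+x²) = 3.17838/4.17838 = 0.760673, so β = 0.872.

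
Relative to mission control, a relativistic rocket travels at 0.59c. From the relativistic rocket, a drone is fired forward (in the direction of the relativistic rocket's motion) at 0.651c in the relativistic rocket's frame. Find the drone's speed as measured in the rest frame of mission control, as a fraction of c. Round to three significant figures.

Relativistic velocity addition: u = (u' + v)/(1 + u'v/c²), with u' = 0.651c and v = 0.59c.
Numerator: 0.651 + 0.59 = 1.241. Denominator: 1 + (0.651)(0.59) = 1.38409.
u = 1.241/1.38409 = 0.89662, so the speed is 0.897c.

0.897c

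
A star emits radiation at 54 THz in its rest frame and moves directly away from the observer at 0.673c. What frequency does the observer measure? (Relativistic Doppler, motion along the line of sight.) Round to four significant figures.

Relativistic Doppler (source moving away): f_obs = f_src · √((1−β)/(1+β)).
With β = 0.673: factor = √(0.327/1.673) = 0.44211.
f_obs = 54 × 0.44211 = 23.87 THz.

23.87 THz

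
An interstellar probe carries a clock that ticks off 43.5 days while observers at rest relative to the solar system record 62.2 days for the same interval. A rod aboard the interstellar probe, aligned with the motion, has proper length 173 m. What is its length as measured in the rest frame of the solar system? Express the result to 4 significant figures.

121.0 m

The time-dilation ratio gives γ = 62.2/43.5 = 1.42989.
The rod contracts by the same γ: 173 m / 1.42989 = 121.0 m.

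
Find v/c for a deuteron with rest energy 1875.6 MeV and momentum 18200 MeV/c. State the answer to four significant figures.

0.9947

βγ = pc/(mc²) = 18200/1875.6 = 9.7036.
Since γ² = 1 + (βγ)² = 95.1599, γ = √95.1599 = 9.75499, and β = (βγ)/γ = 9.7036/9.75499 = 0.9947.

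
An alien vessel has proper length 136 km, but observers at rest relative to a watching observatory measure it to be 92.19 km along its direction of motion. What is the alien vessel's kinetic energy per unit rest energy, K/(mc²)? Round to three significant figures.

From L = L₀/γ: γ = 136/92.19 = 1.47521.
K/(mc²) = γ − 1 = 1.47521 − 1 = 0.475.

0.475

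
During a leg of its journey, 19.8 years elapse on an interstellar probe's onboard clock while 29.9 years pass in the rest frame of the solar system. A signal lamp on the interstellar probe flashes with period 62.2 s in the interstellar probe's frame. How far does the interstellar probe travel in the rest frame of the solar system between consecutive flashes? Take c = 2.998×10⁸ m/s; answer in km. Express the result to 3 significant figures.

2.11×10^7 km

From Δt = γΔτ: γ = 29.9/19.8 = 1.5101.
β = √(1 − 1/γ²) = 0.74932. Lab-frame period = γτ = 1.5101×62.2 s = 93.928 s. Distance = βc × γτ = 0.74932 × 2.998×10⁸ m/s × 93.928 s = 2.1101×10^10 m = 2.11×10^7 km.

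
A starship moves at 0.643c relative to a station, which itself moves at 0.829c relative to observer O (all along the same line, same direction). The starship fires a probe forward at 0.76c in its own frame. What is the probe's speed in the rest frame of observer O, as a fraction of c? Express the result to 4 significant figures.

0.9945c

Compose velocities in two stages. Stage 1 (into S'): u₁ = (0.76+0.643)/(1+0.76×0.643) = 0.94245.
Stage 2 (into S): u = (0.94245+0.829)/(1+0.94245×0.829) = 0.99448, so the speed is 0.9945c.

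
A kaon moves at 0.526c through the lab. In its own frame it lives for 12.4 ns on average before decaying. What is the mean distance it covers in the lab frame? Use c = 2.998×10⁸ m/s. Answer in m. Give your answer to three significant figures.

Lorentz factor: γ = (1 − 0.276676)^(−1/2) = 1.1758.
Lab-frame lifetime: Δt = γτ = 1.1758 × 12.4 ns = 14.58 ns.
Distance: d = vΔt = 0.526 × 2.998×10⁸ m/s × 1.4580×10^-8 s = 2.30 m.

2.30 m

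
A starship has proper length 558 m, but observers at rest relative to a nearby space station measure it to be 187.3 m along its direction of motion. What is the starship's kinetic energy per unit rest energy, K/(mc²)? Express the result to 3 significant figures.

1.98

γ = L₀/L = 558/187.3 = 2.97918.
Since K = (γ−1)mc², K/(mc²) = 2.97918 − 1 = 1.98.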